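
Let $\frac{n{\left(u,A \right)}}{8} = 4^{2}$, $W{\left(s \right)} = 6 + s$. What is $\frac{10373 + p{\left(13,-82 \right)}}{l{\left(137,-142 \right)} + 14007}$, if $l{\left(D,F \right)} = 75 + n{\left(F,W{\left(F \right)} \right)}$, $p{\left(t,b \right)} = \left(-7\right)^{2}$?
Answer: $\frac{5211}{7105} \approx 0.73343$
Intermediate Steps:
$p{\left(t,b \right)} = 49$
$n{\left(u,A \right)} = 128$ ($n{\left(u,A \right)} = 8 \cdot 4^{2} = 8 \cdot 16 = 128$)
$l{\left(D,F \right)} = 203$ ($l{\left(D,F \right)} = 75 + 128 = 203$)
$\frac{10373 + p{\left(13,-82 \right)}}{l{\left(137,-142 \right)} + 14007} = \frac{10373 + 49}{203 + 14007} = \frac{10422}{14210} = 10422 \cdot \frac{1}{14210} = \frac{5211}{7105}$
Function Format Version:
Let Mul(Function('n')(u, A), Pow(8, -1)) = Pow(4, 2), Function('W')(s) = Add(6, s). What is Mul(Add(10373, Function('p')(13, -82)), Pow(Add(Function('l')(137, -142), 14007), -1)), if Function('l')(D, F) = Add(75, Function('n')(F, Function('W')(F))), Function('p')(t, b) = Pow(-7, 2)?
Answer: Rational(5211, 7105) ≈ 0.73343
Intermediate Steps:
Function('p')(t, b) = 49
Function('n')(u, A) = 128 (Function('n')(u, A) = Mul(8, Pow(4, 2)) = Mul(8, 16) = 128)
Function('l')(D, F) = 203 (Function('l')(D, F) = Add(75, 128) = 203)
Mul(Add(10373, Function('p')(13, -82)), Pow(Add(Function('l')(137, -142), 14007), -1)) = Mul(Add(10373, 49), Pow(Add(203, 14007), -1)) = Mul(10422, Pow(14210, -1)) = Mul(10422, Rational(1, 14210)) = Rational(5211, 7105)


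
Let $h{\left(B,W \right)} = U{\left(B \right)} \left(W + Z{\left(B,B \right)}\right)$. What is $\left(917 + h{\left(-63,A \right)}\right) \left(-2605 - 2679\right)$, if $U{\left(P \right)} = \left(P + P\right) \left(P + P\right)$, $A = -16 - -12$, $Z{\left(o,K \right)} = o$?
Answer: $5615703100$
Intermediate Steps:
$A = -4$ ($A = -16 + 12 = -4$)
$U{\left(P \right)} = 4 P^{2}$ ($U{\left(P \right)} = 2 P 2 P = 4 P^{2}$)
$h{\left(B,W \right)} = 4 B^{2} \left(B + W\right)$ ($h{\left(B,W \right)} = 4 B^{2} \left(W + B\right) = 4 B^{2} \left(B + W\right)$)
$\left(917 + h{\left(-63,A \right)}\right) \left(-2605 - 2679\right) = \left(917 + 4 \left(-63\right)^{2} \left(-63 - 4\right)\right) \left(-2605 - 2679\right) = \left(917 + 4 \cdot 3969 \left(-67\right)\right) \left(-5284\right) = \left(917 - 1063692\right) \left(-5284\right) = \left(-1062775\right) \left(-5284\right) = 5615703100$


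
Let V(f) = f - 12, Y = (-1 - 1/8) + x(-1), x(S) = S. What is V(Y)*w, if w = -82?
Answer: 4633/4 ≈ 1158.3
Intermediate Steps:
Y = -17/8 (Y = (-1 - 1/8) - 1 = (-1 - 1*⅛) - 1 = (-1 - ⅛) - 1 = -9/8 - 1 = -17/8 ≈ -2.1250)
V(f) = -12 + f
V(Y)*w = (-12 - 17/8)*(-82) = -113/8*(-82) = 4633/4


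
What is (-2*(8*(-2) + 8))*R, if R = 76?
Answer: 1216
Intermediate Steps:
(-2*(8*(-2) + 8))*R = -2*(8*(-2) + 8)*76 = -2*(-16 + 8)*76 = -2*(-8)*76 = 16*76 = 1216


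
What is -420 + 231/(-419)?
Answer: -176211/419 ≈ -420.55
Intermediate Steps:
-420 + 231/(-419) = -420 + 231*(-1/419) = -420 - 231/419 = -176211/419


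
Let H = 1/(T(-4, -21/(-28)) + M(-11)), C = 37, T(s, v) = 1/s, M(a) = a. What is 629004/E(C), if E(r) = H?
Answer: -7076295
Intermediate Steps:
H = -4/45 (H = 1/(1/(-4) - 11) = 1/(-1/4 - 11) = 1/(-45/4) = -4/45 ≈ -0.088889)
E(r) = -4/45
629004/E(C) = 629004/(-4/45) = 629004*(-45/4) = -7076295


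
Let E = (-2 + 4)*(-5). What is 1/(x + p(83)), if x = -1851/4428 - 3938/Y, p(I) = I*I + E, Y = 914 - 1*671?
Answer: 39852/273479417 ≈ 0.00014572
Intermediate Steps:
Y = 243 (Y = 914 - 671 = 243)
E = -10 (E = 2*(-5) = -10)
p(I) = -10 + I**2 (p(I) = I*I - 10 = I**2 - 10 = -10 + I**2)
x = -662491/39852 (x = -1851/4428 - 3938/243 = -1851*1/4428 - 3938*1/243 = -617/1476 - 3938/243 = -662491/39852 ≈ -16.624)
1/(x + p(83)) = 1/(-662491/39852 + (-10 + 83**2)) = 1/(-662491/39852 + (-10 + 6889)) = 1/(-662491/39852 + 6879) = 1/(273479417/39852) = 39852/273479417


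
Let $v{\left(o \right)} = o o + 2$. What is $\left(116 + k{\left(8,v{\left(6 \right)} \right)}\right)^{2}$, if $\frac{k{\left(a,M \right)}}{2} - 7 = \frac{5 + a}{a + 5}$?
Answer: $17424$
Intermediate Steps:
$v{\left(o \right)} = 2 + o^{2}$ ($v{\left(o \right)} = o^{2} + 2 = 2 + o^{2}$)
$k{\left(a,M \right)} = 16$ ($k{\left(a,M \right)} = 14 + 2 \frac{5 + a}{a + 5} = 14 + 2 \frac{5 + a}{5 + a} = 14 + 2 \cdot 1 = 14 + 2 = 16$)
$\left(116 + k{\left(8,v{\left(6 \right)} \right)}\right)^{2} = \left(116 + 16\right)^{2} = 132^{2} = 17424$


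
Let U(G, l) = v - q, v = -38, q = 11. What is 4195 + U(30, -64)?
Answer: 4146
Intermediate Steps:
U(G, l) = -49 (U(G, l) = -38 - 1*11 = -38 - 11 = -49)
4195 + U(30, -64) = 4195 - 49 = 4146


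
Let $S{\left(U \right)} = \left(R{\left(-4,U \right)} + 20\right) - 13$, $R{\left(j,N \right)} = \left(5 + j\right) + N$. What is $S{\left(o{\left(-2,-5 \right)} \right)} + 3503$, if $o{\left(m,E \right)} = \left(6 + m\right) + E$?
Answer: $3510$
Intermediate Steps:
$o{\left(m,E \right)} = 6 + E + m$
$R{\left(j,N \right)} = 5 + N + j$
$S{\left(U \right)} = 8 + U$ ($S{\left(U \right)} = \left(\left(5 + U - 4\right) + 20\right) - 13 = \left(\left(1 + U\right) + 20\right) - 13 = \left(21 + U\right) - 13 = 8 + U$)
$S{\left(o{\left(-2,-5 \right)} \right)} + 3503 = \left(8 - 1\right) + 3503 = 7 + 3503 = 3510$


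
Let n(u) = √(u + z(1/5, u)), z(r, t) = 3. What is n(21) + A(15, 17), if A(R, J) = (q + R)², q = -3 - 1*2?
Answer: 100 + 2*√6 ≈ 104.90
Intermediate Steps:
n(u) = √(3 + u) (n(u) = √(u + 3) = √(3 + u))
q = -5 (q = -3 - 2 = -5)
A(R, J) = (-5 + R)²
n(21) + A(15, 17) = √(3 + 21) + (-5 + 15)² = √24 + 10² = 2*√6 + 100 = 100 + 2*√6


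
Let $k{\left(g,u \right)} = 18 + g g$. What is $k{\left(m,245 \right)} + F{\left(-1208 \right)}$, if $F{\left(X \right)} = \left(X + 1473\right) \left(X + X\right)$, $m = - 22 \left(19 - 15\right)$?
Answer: $-632478$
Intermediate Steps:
$m = -88$ ($m = \left(-22\right) 4 = -88$)
$F{\left(X \right)} = 2 X \left(1473 + X\right)$ ($F{\left(X \right)} = \left(1473 + X\right) 2 X = 2 X \left(1473 + X\right)$)
$k{\left(g,u \right)} = 18 + g^{2}$
$k{\left(m,245 \right)} + F{\left(-1208 \right)} = \left(18 + \left(-88\right)^{2}\right) + 2 \left(-1208\right) \left(1473 - 1208\right) = \left(18 + 7744\right) + 2 \left(-1208\right) 265 = 7762 - 640240 = -632478$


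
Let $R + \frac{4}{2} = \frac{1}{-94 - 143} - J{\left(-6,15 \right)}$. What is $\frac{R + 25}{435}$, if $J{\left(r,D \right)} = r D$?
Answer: $\frac{5356}{20619} \approx 0.25976$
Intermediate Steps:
$J{\left(r,D \right)} = D r$
$R = \frac{20855}{237}$ ($R = -2 + \left(\frac{1}{-94 - 143} - 15 \left(-6\right)\right) = -2 + \left(\frac{1}{-237} - -90\right) = -2 + \left(- \frac{1}{237} + 90\right) = -2 + \frac{21329}{237} = \frac{20855}{237} \approx 87.996$)
$\frac{R + 25}{435} = \frac{\frac{20855}{237} + 25}{435} = \frac{26780}{237} \cdot \frac{1}{435} = \frac{5356}{20619}$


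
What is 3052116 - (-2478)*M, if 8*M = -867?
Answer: 11134251/4 ≈ 2.7836e+6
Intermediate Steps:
M = -867/8 (M = (⅛)*(-867) = -867/8 ≈ -108.38)
3052116 - (-2478)*M = 3052116 - (-2478)*(-867)/8 = 3052116 - 1*1074213/4 = 3052116 - 1074213/4 = 11134251/4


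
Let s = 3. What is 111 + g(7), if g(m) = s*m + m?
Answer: 139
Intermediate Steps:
g(m) = 4*m (g(m) = 3*m + m = 4*m)
111 + g(7) = 111 + 4*7 = 111 + 28 = 139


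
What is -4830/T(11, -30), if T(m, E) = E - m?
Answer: 4830/41 ≈ 117.80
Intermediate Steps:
-4830/T(11, -30) = -4830/(-30 - 1*11) = -4830/(-30 - 11) = -4830/(-41) = -4830*(-1/41) = 4830/41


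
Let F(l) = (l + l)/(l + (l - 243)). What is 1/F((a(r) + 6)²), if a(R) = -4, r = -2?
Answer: -235/8 ≈ -29.375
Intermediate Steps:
F(l) = 2*l/(-243 + 2*l) (F(l) = (2*l)/(l + (-243 + l)) = (2*l)/(-243 + 2*l) = 2*l/(-243 + 2*l))
1/F((a(r) + 6)²) = 1/(2*(-4 + 6)²/(-243 + 2*(-4 + 6)²)) = 1/(2*2²/(-243 + 2*2²)) = 1/(2*4/(-243 + 2*4)) = 1/(2*4/(-243 + 8)) = 1/(2*4/(-235)) = 1/(2*4*(-1/235)) = 1/(-8/235) = -235/8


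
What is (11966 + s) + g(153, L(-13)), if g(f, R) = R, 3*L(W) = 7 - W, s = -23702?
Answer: -35188/3 ≈ -11729.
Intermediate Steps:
L(W) = 7/3 - W/3 (L(W) = (7 - W)/3 = 7/3 - W/3)
(11966 + s) + g(153, L(-13)) = (11966 - 23702) + (7/3 - ⅓*(-13)) = -11736 + (7/3 + 13/3) = -11736 + 20/3 = -35188/3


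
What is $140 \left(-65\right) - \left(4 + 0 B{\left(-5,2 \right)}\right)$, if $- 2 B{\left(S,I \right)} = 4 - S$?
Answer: $-9104$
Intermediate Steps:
$B{\left(S,I \right)} = -2 + \frac{S}{2}$ ($B{\left(S,I \right)} = - \frac{4 - S}{2} = -2 + \frac{S}{2}$)
$140 \left(-65\right) - \left(4 + 0 B{\left(-5,2 \right)}\right) = 140 \left(-65\right) - \left(4 + 0 \left(-2 + \frac{1}{2} \left(-5\right)\right)\right) = -9100 - \left(4 + 0 \left(-2 - \frac{5}{2}\right)\right) = -9100 + \left(0 \left(- \frac{9}{2}\right) - 4\right) = -9100 + \left(0 - 4\right) = -9100 - 4 = -9104$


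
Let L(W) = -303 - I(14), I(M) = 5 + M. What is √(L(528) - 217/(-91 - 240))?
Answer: I*√35206815/331 ≈ 17.926*I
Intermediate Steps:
L(W) = -322 (L(W) = -303 - (5 + 14) = -303 - 1*19 = -303 - 19 = -322)
√(L(528) - 217/(-91 - 240)) = √(-322 - 217/(-91 - 240)) = √(-322 - 217/(-331)) = √(-322 - 1/331*(-217)) = √(-322 + 217/331) = √(-106365/331) = I*√35206815/331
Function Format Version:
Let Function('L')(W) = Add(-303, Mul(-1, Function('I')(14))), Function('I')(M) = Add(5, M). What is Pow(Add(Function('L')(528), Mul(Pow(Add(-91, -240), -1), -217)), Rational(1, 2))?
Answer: Mul(Rational(1, 331), I, Pow(35206815, Rational(1, 2))) ≈ Mul(17.926, I)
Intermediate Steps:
Function('L')(W) = -322 (Function('L')(W) = Add(-303, Mul(-1, Add(5, 14))) = Add(-303, Mul(-1, 19)) = Add(-303, -19) = -322)
Pow(Add(Function('L')(528), Mul(Pow(Add(-91, -240), -1), -217)), Rational(1, 2)) = Pow(Add(-322, Mul(Pow(Add(-91, -240), -1), -217)), Rational(1, 2)) = Pow(Add(-322, Mul(Pow(-331, -1), -217)), Rational(1, 2)) = Pow(Add(-322, Mul(Rational(-1, 331), -217)), Rational(1, 2)) = Pow(Add(-322, Rational(217, 331)), Rational(1, 2)) = Pow(Rational(-106365, 331), Rational(1, 2)) = Mul(Rational(1, 331), I, Pow(35206815, Rational(1, 2)))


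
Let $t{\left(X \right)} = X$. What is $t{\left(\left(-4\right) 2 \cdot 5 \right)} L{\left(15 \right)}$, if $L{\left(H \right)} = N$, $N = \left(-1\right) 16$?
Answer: $640$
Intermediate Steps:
$N = -16$
$L{\left(H \right)} = -16$
$t{\left(\left(-4\right) 2 \cdot 5 \right)} L{\left(15 \right)} = \left(-4\right) 2 \cdot 5 \left(-16\right) = \left(-8\right) 5 \left(-16\right) = \left(-40\right) \left(-16\right) = 640$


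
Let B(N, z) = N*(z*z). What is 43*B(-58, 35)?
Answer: -3055150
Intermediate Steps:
B(N, z) = N*z**2
43*B(-58, 35) = 43*(-58*35**2) = 43*(-58*1225) = 43*(-71050) = -3055150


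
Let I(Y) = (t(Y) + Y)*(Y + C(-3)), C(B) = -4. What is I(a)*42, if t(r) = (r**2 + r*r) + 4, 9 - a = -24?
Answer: 2697870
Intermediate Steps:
a = 33 (a = 9 - 1*(-24) = 9 + 24 = 33)
t(r) = 4 + 2*r**2 (t(r) = (r**2 + r**2) + 4 = 2*r**2 + 4 = 4 + 2*r**2)
I(Y) = (-4 + Y)*(4 + Y + 2*Y**2) (I(Y) = ((4 + 2*Y**2) + Y)*(Y - 4) = (4 + Y + 2*Y**2)*(-4 + Y) = (-4 + Y)*(4 + Y + 2*Y**2))
I(a)*42 = (-16 - 7*33**2 + 2*33**3)*42 = (-16 - 7*1089 + 2*35937)*42 = (-16 - 7623 + 71874)*42 = 64235*42 = 2697870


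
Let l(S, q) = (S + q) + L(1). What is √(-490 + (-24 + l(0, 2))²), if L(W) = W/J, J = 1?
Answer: 7*I ≈ 7.0*I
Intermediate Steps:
L(W) = W (L(W) = W/1 = W*1 = W)
l(S, q) = 1 + S + q (l(S, q) = (S + q) + 1 = 1 + S + q)
√(-490 + (-24 + l(0, 2))²) = √(-490 + (-24 + (1 + 0 + 2))²) = √(-490 + (-24 + 3)²) = √(-490 + (-21)²) = √(-490 + 441) = √(-49) = 7*I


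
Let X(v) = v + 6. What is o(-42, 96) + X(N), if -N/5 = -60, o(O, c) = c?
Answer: 402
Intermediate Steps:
N = 300 (N = -5*(-60) = 300)
X(v) = 6 + v
o(-42, 96) + X(N) = 96 + (6 + 300) = 96 + 306 = 402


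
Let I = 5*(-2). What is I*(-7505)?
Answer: 75050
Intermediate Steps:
I = -10
I*(-7505) = -10*(-7505) = 75050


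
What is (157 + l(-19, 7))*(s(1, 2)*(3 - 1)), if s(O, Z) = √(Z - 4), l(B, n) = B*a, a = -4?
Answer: 466*I*√2 ≈ 659.02*I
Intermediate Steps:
l(B, n) = -4*B (l(B, n) = B*(-4) = -4*B)
s(O, Z) = √(-4 + Z)
(157 + l(-19, 7))*(s(1, 2)*(3 - 1)) = (157 - 4*(-19))*(√(-4 + 2)*(3 - 1)) = (157 + 76)*(√(-2)*2) = 233*((I*√2)*2) = 233*(2*I*√2) = 466*I*√2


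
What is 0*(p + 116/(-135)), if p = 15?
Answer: 0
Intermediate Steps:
0*(p + 116/(-135)) = 0*(15 + 116/(-135)) = 0*(15 + 116*(-1/135)) = 0*(15 - 116/135) = 0*(1909/135) = 0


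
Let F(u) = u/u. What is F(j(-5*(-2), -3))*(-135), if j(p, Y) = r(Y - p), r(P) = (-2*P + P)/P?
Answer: -135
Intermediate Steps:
r(P) = -1 (r(P) = (-P)/P = -1)
j(p, Y) = -1
F(u) = 1
F(j(-5*(-2), -3))*(-135) = 1*(-135) = -135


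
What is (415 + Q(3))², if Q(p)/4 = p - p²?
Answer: 152881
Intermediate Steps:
Q(p) = -4*p² + 4*p (Q(p) = 4*(p - p²) = -4*p² + 4*p)
(415 + Q(3))² = (415 + 4*3*(1 - 1*3))² = (415 + 4*3*(1 - 3))² = (415 + 4*3*(-2))² = (415 - 24)² = 391² = 152881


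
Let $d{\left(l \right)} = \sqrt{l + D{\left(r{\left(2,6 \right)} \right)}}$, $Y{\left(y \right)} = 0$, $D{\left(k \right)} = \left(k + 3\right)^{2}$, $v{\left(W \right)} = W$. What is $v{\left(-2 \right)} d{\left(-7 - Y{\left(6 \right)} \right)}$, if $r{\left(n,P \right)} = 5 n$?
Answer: $- 18 \sqrt{2} \approx -25.456$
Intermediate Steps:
$D{\left(k \right)} = \left(3 + k\right)^{2}$
$d{\left(l \right)} = \sqrt{169 + l}$ ($d{\left(l \right)} = \sqrt{l + \left(3 + 5 \cdot 2\right)^{2}} = \sqrt{l + \left(3 + 10\right)^{2}} = \sqrt{l + 13^{2}} = \sqrt{l + 169} = \sqrt{169 + l}$)
$v{\left(-2 \right)} d{\left(-7 - Y{\left(6 \right)} \right)} = - 2 \sqrt{169 - 7} = - 2 \sqrt{162} = - 2 \cdot 9 \sqrt{2} = - 18 \sqrt{2}$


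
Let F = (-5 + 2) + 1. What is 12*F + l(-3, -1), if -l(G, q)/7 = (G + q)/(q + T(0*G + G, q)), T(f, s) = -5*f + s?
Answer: -284/13 ≈ -21.846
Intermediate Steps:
F = -2 (F = -3 + 1 = -2)
T(f, s) = s - 5*f
l(G, q) = -7*(G + q)/(-5*G + 2*q) (l(G, q) = -7*(G + q)/(q + (q - 5*(0*G + G))) = -7*(G + q)/(q + (q - 5*(0 + G))) = -7*(G + q)/(q + (q - 5*G)) = -7*(G + q)/(-5*G + 2*q))
12*F + l(-3, -1) = 12*(-2) + 7*(-1*(-3) - 1*(-1))/(-5*(-3) + 2*(-1)) = -24 + 7*(3 + 1)/(15 - 2) = -24 + 7*4/13 = -24 + 7*(1/13)*4 = -24 + 28/13 = -284/13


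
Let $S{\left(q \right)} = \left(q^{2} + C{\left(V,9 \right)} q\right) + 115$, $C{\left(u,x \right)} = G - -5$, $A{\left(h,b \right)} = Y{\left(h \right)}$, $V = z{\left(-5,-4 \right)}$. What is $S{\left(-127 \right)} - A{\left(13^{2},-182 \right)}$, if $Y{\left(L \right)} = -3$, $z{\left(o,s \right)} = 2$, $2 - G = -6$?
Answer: $14596$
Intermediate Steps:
$G = 8$ ($G = 2 - -6 = 2 + 6 = 8$)
$V = 2$
$A{\left(h,b \right)} = -3$
$C{\left(u,x \right)} = 13$ ($C{\left(u,x \right)} = 8 - -5 = 8 + 5 = 13$)
$S{\left(q \right)} = 115 + q^{2} + 13 q$ ($S{\left(q \right)} = \left(q^{2} + 13 q\right) + 115 = 115 + q^{2} + 13 q$)
$S{\left(-127 \right)} - A{\left(13^{2},-182 \right)} = \left(115 + \left(-127\right)^{2} + 13 \left(-127\right)\right) - -3 = \left(115 + 16129 - 1651\right) + 3 = 14593 + 3 = 14596$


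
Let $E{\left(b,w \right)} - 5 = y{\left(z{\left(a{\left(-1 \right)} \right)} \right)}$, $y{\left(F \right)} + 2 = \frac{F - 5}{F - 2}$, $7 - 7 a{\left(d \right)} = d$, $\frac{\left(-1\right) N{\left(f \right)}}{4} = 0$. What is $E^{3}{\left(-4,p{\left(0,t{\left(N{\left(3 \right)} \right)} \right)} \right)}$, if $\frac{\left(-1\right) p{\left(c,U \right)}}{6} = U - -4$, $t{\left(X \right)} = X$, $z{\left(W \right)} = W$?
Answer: $\frac{3375}{8} \approx 421.88$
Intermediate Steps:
$N{\left(f \right)} = 0$ ($N{\left(f \right)} = \left(-4\right) 0 = 0$)
$a{\left(d \right)} = 1 - \frac{d}{7}$
$p{\left(c,U \right)} = -24 - 6 U$ ($p{\left(c,U \right)} = - 6 \left(U - -4\right) = - 6 \left(U + 4\right) = - 6 \left(4 + U\right) = -24 - 6 U$)
$y{\left(F \right)} = -2 + \frac{-5 + F}{-2 + F}$ ($y{\left(F \right)} = -2 + \frac{F - 5}{F - 2} = -2 + \frac{-5 + F}{-2 + F}$)
$E{\left(b,w \right)} = \frac{15}{2}$ ($E{\left(b,w \right)} = 5 + \frac{-1 - \left(1 - - \frac{1}{7}\right)}{-2 + \left(1 - - \frac{1}{7}\right)} = 5 + \frac{-1 - \left(1 + \frac{1}{7}\right)}{-2 + \left(1 + \frac{1}{7}\right)} = 5 + \frac{-1 - \frac{8}{7}}{-2 + \frac{8}{7}} = 5 + \frac{-1 - \frac{8}{7}}{- \frac{6}{7}} = 5 - - \frac{5}{2} = 5 + \frac{5}{2} = \frac{15}{2}$)
$E^{3}{\left(-4,p{\left(0,t{\left(N{\left(3 \right)} \right)} \right)} \right)} = \left(\frac{15}{2}\right)^{3} = \frac{3375}{8}$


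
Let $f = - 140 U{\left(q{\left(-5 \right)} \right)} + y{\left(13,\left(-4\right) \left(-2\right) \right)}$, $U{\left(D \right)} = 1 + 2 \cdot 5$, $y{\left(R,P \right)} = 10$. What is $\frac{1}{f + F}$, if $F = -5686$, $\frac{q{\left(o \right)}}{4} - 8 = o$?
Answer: $- \frac{1}{7216} \approx -0.00013858$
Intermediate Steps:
$q{\left(o \right)} = 32 + 4 o$
$U{\left(D \right)} = 11$ ($U{\left(D \right)} = 1 + 10 = 11$)
$f = -1530$ ($f = \left(-140\right) 11 + 10 = -1540 + 10 = -1530$)
$\frac{1}{f + F} = \frac{1}{-1530 - 5686} = \frac{1}{-7216} = - \frac{1}{7216}$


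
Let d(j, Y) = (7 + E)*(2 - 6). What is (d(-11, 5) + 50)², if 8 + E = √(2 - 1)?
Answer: 2500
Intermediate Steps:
E = -7 (E = -8 + √(2 - 1) = -8 + √1 = -8 + 1 = -7)
d(j, Y) = 0 (d(j, Y) = (7 - 7)*(2 - 6) = 0*(-4) = 0)
(d(-11, 5) + 50)² = (0 + 50)² = 50² = 2500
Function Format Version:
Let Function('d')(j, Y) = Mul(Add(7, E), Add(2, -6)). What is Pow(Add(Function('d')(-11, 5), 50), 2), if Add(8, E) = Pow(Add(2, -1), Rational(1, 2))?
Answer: 2500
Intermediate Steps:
E = -7 (E = Add(-8, Pow(Add(2, -1), Rational(1, 2))) = Add(-8, Pow(1, Rational(1, 2))) = Add(-8, 1) = -7)
Function('d')(j, Y) = 0 (Function('d')(j, Y) = Mul(Add(7, -7), Add(2, -6)) = Mul(0, -4) = 0)
Pow(Add(Function('d')(-11, 5), 50), 2) = Pow(Add(0, 50), 2) = Pow(50, 2) = 2500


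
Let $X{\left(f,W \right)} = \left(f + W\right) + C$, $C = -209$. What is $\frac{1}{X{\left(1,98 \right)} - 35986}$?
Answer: $- \frac{1}{36096} \approx -2.7704 \cdot 10^{-5}$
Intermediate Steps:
$X{\left(f,W \right)} = -209 + W + f$ ($X{\left(f,W \right)} = \left(f + W\right) - 209 = \left(W + f\right) - 209 = -209 + W + f$)
$\frac{1}{X{\left(1,98 \right)} - 35986} = \frac{1}{\left(-209 + 98 + 1\right) - 35986} = \frac{1}{-110 - 35986} = \frac{1}{-36096} = - \frac{1}{36096}$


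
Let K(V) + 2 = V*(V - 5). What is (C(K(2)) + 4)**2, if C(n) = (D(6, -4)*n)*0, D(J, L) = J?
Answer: 16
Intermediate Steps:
K(V) = -2 + V*(-5 + V) (K(V) = -2 + V*(V - 5) = -2 + V*(-5 + V))
C(n) = 0 (C(n) = (6*n)*0 = 0)
(C(K(2)) + 4)**2 = (0 + 4)**2 = 4**2 = 16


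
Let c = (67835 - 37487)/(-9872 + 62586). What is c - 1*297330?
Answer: -7836711636/26357 ≈ -2.9733e+5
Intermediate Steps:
c = 15174/26357 (c = 30348/52714 = 30348*(1/52714) = 15174/26357 ≈ 0.57571)
c - 1*297330 = 15174/26357 - 1*297330 = 15174/26357 - 297330 = -7836711636/26357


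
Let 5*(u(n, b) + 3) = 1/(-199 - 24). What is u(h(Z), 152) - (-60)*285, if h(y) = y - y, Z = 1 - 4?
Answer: 19063154/1115 ≈ 17097.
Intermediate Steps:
Z = -3
h(y) = 0
u(n, b) = -3346/1115 (u(n, b) = -3 + 1/(5*(-199 - 24)) = -3 + (⅕)/(-223) = -3 + (⅕)*(-1/223) = -3 - 1/1115 = -3346/1115)
u(h(Z), 152) - (-60)*285 = -3346/1115 - (-60)*285 = -3346/1115 - 1*(-17100) = -3346/1115 + 17100 = 19063154/1115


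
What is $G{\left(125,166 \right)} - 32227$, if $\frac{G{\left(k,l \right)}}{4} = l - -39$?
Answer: $-31407$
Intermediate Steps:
$G{\left(k,l \right)} = 156 + 4 l$ ($G{\left(k,l \right)} = 4 \left(l - -39\right) = 4 \left(l + 39\right) = 4 \left(39 + l\right) = 156 + 4 l$)
$G{\left(125,166 \right)} - 32227 = \left(156 + 4 \cdot 166\right) - 32227 = \left(156 + 664\right) - 32227 = 820 - 32227 = -31407$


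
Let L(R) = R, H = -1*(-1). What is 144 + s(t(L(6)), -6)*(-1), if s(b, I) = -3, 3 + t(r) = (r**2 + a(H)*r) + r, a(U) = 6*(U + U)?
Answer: 147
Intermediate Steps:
H = 1
a(U) = 12*U (a(U) = 6*(2*U) = 12*U)
t(r) = -3 + r**2 + 13*r (t(r) = -3 + ((r**2 + (12*1)*r) + r) = -3 + ((r**2 + 12*r) + r) = -3 + (r**2 + 13*r) = -3 + r**2 + 13*r)
144 + s(t(L(6)), -6)*(-1) = 144 - 3*(-1) = 144 + 3 = 147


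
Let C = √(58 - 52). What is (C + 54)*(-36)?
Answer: -1944 - 36*√6 ≈ -2032.2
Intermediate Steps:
C = √6 ≈ 2.4495
(C + 54)*(-36) = (√6 + 54)*(-36) = (54 + √6)*(-36) = -1944 - 36*√6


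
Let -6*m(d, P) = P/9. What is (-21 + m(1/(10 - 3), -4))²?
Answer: 319225/729 ≈ 437.89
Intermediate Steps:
m(d, P) = -P/54 (m(d, P) = -P/(6*9) = -P/54)
(-21 + m(1/(10 - 3), -4))² = (-21 - 1/54*(-4))² = (-21 + 2/27)² = (-565/27)² = 319225/729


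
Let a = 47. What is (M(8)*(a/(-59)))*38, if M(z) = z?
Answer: -14288/59 ≈ -242.17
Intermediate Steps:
(M(8)*(a/(-59)))*38 = (8*(47/(-59)))*38 = (8*(47*(-1/59)))*38 = (8*(-47/59))*38 = -376/59*38 = -14288/59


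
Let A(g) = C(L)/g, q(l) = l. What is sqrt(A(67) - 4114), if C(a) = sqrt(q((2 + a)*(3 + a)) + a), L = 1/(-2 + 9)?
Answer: sqrt(-904919554 + 469*sqrt(337))/469 ≈ 64.14*I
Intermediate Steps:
L = 1/7 ≈ 0.14286
C(a) = sqrt(a + (2 + a)*(3 + a)) (C(a) = sqrt((2 + a)*(3 + a) + a) = sqrt(a + (2 + a)*(3 + a)))
A(g) = sqrt(337)/(7*g) (A(g) = sqrt(6 + (1/7)**2 + 6*(1/7))/g = sqrt(6 + 1/49 + 6/7)/g = sqrt(337/49)/g = (sqrt(337)/7)/g = sqrt(337)/(7*g))
sqrt(A(67) - 4114) = sqrt((1/7)*sqrt(337)/67 - 4114) = sqrt((1/7)*sqrt(337)*(1/67) - 4114) = sqrt(sqrt(337)/469 - 4114) = sqrt(-4114 + sqrt(337)/469)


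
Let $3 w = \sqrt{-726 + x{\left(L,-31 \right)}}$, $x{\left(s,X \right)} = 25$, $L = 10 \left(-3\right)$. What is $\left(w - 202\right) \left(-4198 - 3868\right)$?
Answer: $1629332 - \frac{8066 i \sqrt{701}}{3} \approx 1.6293 \cdot 10^{6} - 71186.0 i$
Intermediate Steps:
$L = -30$
$w = \frac{i \sqrt{701}}{3}$ ($w = \frac{\sqrt{-726 + 25}}{3} = \frac{\sqrt{-701}}{3} = \frac{i \sqrt{701}}{3} \approx 8.8255 i$)
$\left(w - 202\right) \left(-4198 - 3868\right) = \left(\frac{i \sqrt{701}}{3} - 202\right) \left(-4198 - 3868\right) = \left(-202 + \frac{i \sqrt{701}}{3}\right) \left(-8066\right) = 1629332 - \frac{8066 i \sqrt{701}}{3}$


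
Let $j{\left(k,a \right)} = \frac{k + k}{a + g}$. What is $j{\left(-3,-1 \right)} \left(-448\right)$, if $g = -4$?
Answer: $- \frac{2688}{5} \approx -537.6$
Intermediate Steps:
$j{\left(k,a \right)} = \frac{2 k}{-4 + a}$ ($j{\left(k,a \right)} = \frac{k + k}{a - 4} = \frac{2 k}{-4 + a}$)
$j{\left(-3,-1 \right)} \left(-448\right) = 2 \left(-3\right) \frac{1}{-4 - 1} \left(-448\right) = 2 \left(-3\right) \frac{1}{-5} \left(-448\right) = 2 \left(-3\right) \left(- \frac{1}{5}\right) \left(-448\right) = \frac{6}{5} \left(-448\right) = - \frac{2688}{5}$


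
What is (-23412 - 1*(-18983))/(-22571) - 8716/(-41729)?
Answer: 381546577/941865259 ≈ 0.40510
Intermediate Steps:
(-23412 - 1*(-18983))/(-22571) - 8716/(-41729) = (-23412 + 18983)*(-1/22571) - 8716*(-1/41729) = -4429*(-1/22571) + 8716/41729 = 4429/22571 + 8716/41729 = 381546577/941865259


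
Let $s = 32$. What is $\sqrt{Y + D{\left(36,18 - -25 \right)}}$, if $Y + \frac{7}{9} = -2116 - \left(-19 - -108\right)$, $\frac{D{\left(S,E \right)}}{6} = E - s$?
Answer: $\frac{i \sqrt{19258}}{3} \approx 46.258 i$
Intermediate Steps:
$D{\left(S,E \right)} = -192 + 6 E$ ($D{\left(S,E \right)} = 6 \left(E - 32\right) = 6 \left(-32 + E\right) = -192 + 6 E$)
$Y = - \frac{19852}{9}$ ($Y = - \frac{7}{9} - \left(2097 + 108\right) = - \frac{7}{9} - 2205 = - \frac{19852}{9} \approx -2205.8$)
$\sqrt{Y + D{\left(36,18 - -25 \right)}} = \sqrt{- \frac{19852}{9} - \left(192 - 6 \left(18 - -25\right)\right)} = \sqrt{- \frac{19852}{9} - \left(192 - 6 \left(18 + 25\right)\right)} = \sqrt{- \frac{19852}{9} + \left(-192 + 6 \cdot 43\right)} = \sqrt{- \frac{19852}{9} + \left(-192 + 258\right)} = \sqrt{- \frac{19852}{9} + 66} = \sqrt{- \frac{19258}{9}} = \frac{i \sqrt{19258}}{3}$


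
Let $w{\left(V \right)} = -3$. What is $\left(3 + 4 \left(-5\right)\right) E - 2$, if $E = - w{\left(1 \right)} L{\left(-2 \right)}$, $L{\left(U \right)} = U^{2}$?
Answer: $-206$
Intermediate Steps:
$E = 12$ ($E = \left(-1\right) \left(-3\right) \left(-2\right)^{2} = 3 \cdot 4 = 12$)
$\left(3 + 4 \left(-5\right)\right) E - 2 = \left(3 + 4 \left(-5\right)\right) 12 - 2 = \left(3 - 20\right) 12 - 2 = \left(-17\right) 12 - 2 = -204 - 2 = -206$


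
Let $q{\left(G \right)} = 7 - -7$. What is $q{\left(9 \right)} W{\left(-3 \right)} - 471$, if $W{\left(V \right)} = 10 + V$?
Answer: $-373$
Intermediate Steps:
$q{\left(G \right)} = 14$ ($q{\left(G \right)} = 7 + 7 = 14$)
$q{\left(9 \right)} W{\left(-3 \right)} - 471 = 14 \left(10 - 3\right) - 471 = 14 \cdot 7 - 471 = 98 - 471 = -373$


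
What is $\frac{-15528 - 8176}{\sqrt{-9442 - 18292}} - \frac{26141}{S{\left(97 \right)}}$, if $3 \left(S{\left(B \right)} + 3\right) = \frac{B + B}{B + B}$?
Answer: $\frac{78423}{8} + \frac{11852 i \sqrt{566}}{1981} \approx 9802.9 + 142.34 i$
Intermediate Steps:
$S{\left(B \right)} = - \frac{8}{3}$ ($S{\left(B \right)} = -3 + \frac{\left(B + B\right) \frac{1}{B + B}}{3} = -3 + \frac{2 B \frac{1}{2 B}}{3} = -3 + \frac{1}{3} \cdot 1 = -3 + \frac{1}{3} = - \frac{8}{3}$)
$\frac{-15528 - 8176}{\sqrt{-9442 - 18292}} - \frac{26141}{S{\left(97 \right)}} = \frac{-15528 - 8176}{\sqrt{-9442 - 18292}} - \frac{26141}{- \frac{8}{3}} = - \frac{23704}{\sqrt{-27734}} - - \frac{78423}{8} = - \frac{23704}{7 i \sqrt{566}} + \frac{78423}{8} = - 23704 \left(- \frac{i \sqrt{566}}{3962}\right) + \frac{78423}{8} = \frac{11852 i \sqrt{566}}{1981} + \frac{78423}{8} = \frac{78423}{8} + \frac{11852 i \sqrt{566}}{1981}$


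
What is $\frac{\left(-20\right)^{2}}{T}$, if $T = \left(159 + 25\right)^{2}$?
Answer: $\frac{25}{2116} \approx 0.011815$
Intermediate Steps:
$T = 33856$ ($T = 184^{2} = 33856$)
$\frac{\left(-20\right)^{2}}{T} = \frac{\left(-20\right)^{2}}{33856} = 400 \cdot \frac{1}{33856} = \frac{25}{2116}$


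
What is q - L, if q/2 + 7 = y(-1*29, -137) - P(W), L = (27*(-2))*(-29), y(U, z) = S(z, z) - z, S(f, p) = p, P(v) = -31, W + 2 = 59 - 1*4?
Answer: -1518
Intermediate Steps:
W = 53 (W = -2 + (59 - 1*4) = -2 + (59 - 4) = -2 + 55 = 53)
y(U, z) = 0 (y(U, z) = z - z = 0)
L = 1566 (L = -54*(-29) = 1566)
q = 48 (q = -14 + 2*(0 - 1*(-31)) = -14 + 2*(0 + 31) = -14 + 2*31 = -14 + 62 = 48)
q - L = 48 - 1*1566 = 48 - 1566 = -1518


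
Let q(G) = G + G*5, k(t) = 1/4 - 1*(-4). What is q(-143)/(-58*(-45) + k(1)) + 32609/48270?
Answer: 175329673/504759390 ≈ 0.34735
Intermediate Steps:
k(t) = 17/4 (k(t) = 1/4 + 4 = 17/4)
q(G) = 6*G (q(G) = G + 5*G = 6*G)
q(-143)/(-58*(-45) + k(1)) + 32609/48270 = (6*(-143))/(-58*(-45) + 17/4) + 32609/48270 = -858/(2610 + 17/4) + 32609*(1/48270) = -858/10457/4 + 32609/48270 = -858*4/10457 + 32609/48270 = -3432/10457 + 32609/48270 = 175329673/504759390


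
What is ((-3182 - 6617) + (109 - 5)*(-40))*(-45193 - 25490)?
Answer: 986663997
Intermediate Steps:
((-3182 - 6617) + (109 - 5)*(-40))*(-45193 - 25490) = (-9799 + 104*(-40))*(-70683) = (-9799 - 4160)*(-70683) = -13959*(-70683) = 986663997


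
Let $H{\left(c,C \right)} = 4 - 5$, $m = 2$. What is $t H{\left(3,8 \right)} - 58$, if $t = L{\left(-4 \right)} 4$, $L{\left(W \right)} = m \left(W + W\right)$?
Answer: $6$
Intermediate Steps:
$H{\left(c,C \right)} = -1$ ($H{\left(c,C \right)} = 4 - 5 = -1$)
$L{\left(W \right)} = 4 W$ ($L{\left(W \right)} = 2 \left(W + W\right) = 2 \cdot 2 W = 4 W$)
$t = -64$ ($t = 4 \left(-4\right) 4 = \left(-16\right) 4 = -64$)
$t H{\left(3,8 \right)} - 58 = \left(-64\right) \left(-1\right) - 58 = 64 - 58 = 6$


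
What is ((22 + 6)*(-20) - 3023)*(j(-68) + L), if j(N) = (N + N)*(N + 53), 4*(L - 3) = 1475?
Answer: -34565201/4 ≈ -8.6413e+6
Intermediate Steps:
L = 1487/4 (L = 3 + (¼)*1475 = 3 + 1475/4 = 1487/4 ≈ 371.75)
j(N) = 2*N*(53 + N) (j(N) = (2*N)*(53 + N) = 2*N*(53 + N))
((22 + 6)*(-20) - 3023)*(j(-68) + L) = ((22 + 6)*(-20) - 3023)*(2*(-68)*(53 - 68) + 1487/4) = (28*(-20) - 3023)*(2*(-68)*(-15) + 1487/4) = (-560 - 3023)*(2040 + 1487/4) = -3583*9647/4 = -34565201/4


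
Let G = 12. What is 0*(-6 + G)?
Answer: 0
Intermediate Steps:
0*(-6 + G) = 0*(-6 + 12) = 0*6 = 0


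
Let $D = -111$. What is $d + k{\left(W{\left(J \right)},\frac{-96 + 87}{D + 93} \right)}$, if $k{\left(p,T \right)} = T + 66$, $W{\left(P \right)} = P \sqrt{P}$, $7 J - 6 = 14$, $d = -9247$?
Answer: $- \frac{18361}{2} \approx -9180.5$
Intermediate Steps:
$J = \frac{20}{7}$ ($J = \frac{6}{7} + \frac{1}{7} \cdot 14 = \frac{6}{7} + 2 = \frac{20}{7} \approx 2.8571$)
$W{\left(P \right)} = P^{\frac{3}{2}}$
$k{\left(p,T \right)} = 66 + T$
$d + k{\left(W{\left(J \right)},\frac{-96 + 87}{D + 93} \right)} = -9247 + \left(66 + \frac{-96 + 87}{-111 + 93}\right) = -9247 + \left(66 - \frac{9}{-18}\right) = -9247 + \left(66 - - \frac{1}{2}\right) = -9247 + \left(66 + \frac{1}{2}\right) = -9247 + \frac{133}{2} = - \frac{18361}{2}$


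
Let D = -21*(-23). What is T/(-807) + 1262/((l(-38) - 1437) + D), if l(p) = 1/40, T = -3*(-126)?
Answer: -18387154/10264771 ≈ -1.7913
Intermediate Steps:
T = 378
D = 483
l(p) = 1/40
T/(-807) + 1262/((l(-38) - 1437) + D) = 378/(-807) + 1262/((1/40 - 1437) + 483) = 378*(-1/807) + 1262/(-57479/40 + 483) = -126/269 + 1262/(-38159/40) = -126/269 + 1262*(-40/38159) = -126/269 - 50480/38159 = -18387154/10264771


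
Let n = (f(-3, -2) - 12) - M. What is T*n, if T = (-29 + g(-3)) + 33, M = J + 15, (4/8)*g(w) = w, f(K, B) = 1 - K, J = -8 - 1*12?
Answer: 6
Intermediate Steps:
J = -20 (J = -8 - 12 = -20)
g(w) = 2*w
M = -5 (M = -20 + 15 = -5)
T = -2 (T = (-29 + 2*(-3)) + 33 = (-29 - 6) + 33 = -35 + 33 = -2)
n = -3 (n = ((1 - 1*(-3)) - 12) - 1*(-5) = ((1 + 3) - 12) + 5 = (4 - 12) + 5 = -8 + 5 = -3)
T*n = -2*(-3) = 6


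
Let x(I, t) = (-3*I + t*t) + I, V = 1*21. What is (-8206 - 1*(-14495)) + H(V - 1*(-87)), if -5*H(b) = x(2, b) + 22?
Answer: 19763/5 ≈ 3952.6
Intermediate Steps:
V = 21
x(I, t) = t² - 2*I (x(I, t) = (-3*I + t²) + I = (t² - 3*I) + I = t² - 2*I)
H(b) = -18/5 - b²/5 (H(b) = -((b² - 2*2) + 22)/5 = -((b² - 4) + 22)/5 = -((-4 + b²) + 22)/5 = -(18 + b²)/5 = -18/5 - b²/5)
(-8206 - 1*(-14495)) + H(V - 1*(-87)) = (-8206 - 1*(-14495)) + (-18/5 - (21 - 1*(-87))²/5) = (-8206 + 14495) + (-18/5 - (21 + 87)²/5) = 6289 + (-18/5 - ⅕*108²) = 6289 + (-18/5 - ⅕*11664) = 6289 + (-18/5 - 11664/5) = 6289 - 11682/5 = 19763/5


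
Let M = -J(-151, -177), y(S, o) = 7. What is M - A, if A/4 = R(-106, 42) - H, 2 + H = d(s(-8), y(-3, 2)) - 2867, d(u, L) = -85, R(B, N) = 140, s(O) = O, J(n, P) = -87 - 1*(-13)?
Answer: -12302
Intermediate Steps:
J(n, P) = -74 (J(n, P) = -87 + 13 = -74)
H = -2954 (H = -2 + (-85 - 2867) = -2 - 2952 = -2954)
A = 12376 (A = 4*(140 - 1*(-2954)) = 4*(140 + 2954) = 4*3094 = 12376)
M = 74 (M = -1*(-74) = 74)
M - A = 74 - 1*12376 = 74 - 12376 = -12302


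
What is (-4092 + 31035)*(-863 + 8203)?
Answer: 197761620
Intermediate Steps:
(-4092 + 31035)*(-863 + 8203) = 26943*7340 = 197761620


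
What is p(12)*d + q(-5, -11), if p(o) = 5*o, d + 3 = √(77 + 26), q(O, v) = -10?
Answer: -190 + 60*√103 ≈ 418.93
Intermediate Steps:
d = -3 + √103 (d = -3 + √(77 + 26) = -3 + √103 ≈ 7.1489)
p(12)*d + q(-5, -11) = (5*12)*(-3 + √103) - 10 = 60*(-3 + √103) - 10 = (-180 + 60*√103) - 10 = -190 + 60*√103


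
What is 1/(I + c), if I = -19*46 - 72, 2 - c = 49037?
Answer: -1/49981 ≈ -2.0008e-5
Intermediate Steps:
c = -49035 (c = 2 - 1*49037 = 2 - 49037 = -49035)
I = -946 (I = -874 - 72 = -946)
1/(I + c) = 1/(-946 - 49035) = 1/(-49981) = -1/49981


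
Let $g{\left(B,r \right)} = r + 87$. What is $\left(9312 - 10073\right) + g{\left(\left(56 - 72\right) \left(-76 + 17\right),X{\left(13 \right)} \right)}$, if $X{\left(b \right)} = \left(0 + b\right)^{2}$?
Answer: $-505$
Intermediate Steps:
$X{\left(b \right)} = b^{2}$
$g{\left(B,r \right)} = 87 + r$
$\left(9312 - 10073\right) + g{\left(\left(56 - 72\right) \left(-76 + 17\right),X{\left(13 \right)} \right)} = \left(9312 - 10073\right) + \left(87 + 13^{2}\right) = -761 + \left(87 + 169\right) = -761 + 256 = -505$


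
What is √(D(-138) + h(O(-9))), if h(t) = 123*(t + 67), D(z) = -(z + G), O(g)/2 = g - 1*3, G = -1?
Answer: 2*√1357 ≈ 73.675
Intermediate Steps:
O(g) = -6 + 2*g (O(g) = 2*(g - 1*3) = 2*(g - 3) = 2*(-3 + g) = -6 + 2*g)
D(z) = 1 - z (D(z) = -(z - 1) = -(-1 + z) = 1 - z)
h(t) = 8241 + 123*t (h(t) = 123*(67 + t) = 8241 + 123*t)
√(D(-138) + h(O(-9))) = √((1 - 1*(-138)) + (8241 + 123*(-6 + 2*(-9)))) = √((1 + 138) + (8241 + 123*(-6 - 18))) = √(139 + (8241 + 123*(-24))) = √(139 + (8241 - 2952)) = √(139 + 5289) = √5428 = 2*√1357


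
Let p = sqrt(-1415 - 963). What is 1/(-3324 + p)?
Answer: -1662/5525677 - I*sqrt(2378)/11051354 ≈ -0.00030078 - 4.4126e-6*I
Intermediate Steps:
p = I*sqrt(2378) (p = sqrt(-2378) = I*sqrt(2378) ≈ 48.765*I)
1/(-3324 + p) = 1/(-3324 + I*sqrt(2378))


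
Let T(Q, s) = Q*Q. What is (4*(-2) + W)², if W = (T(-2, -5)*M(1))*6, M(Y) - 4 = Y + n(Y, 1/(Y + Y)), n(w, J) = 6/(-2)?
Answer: 1600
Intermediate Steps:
n(w, J) = -3 (n(w, J) = 6*(-½) = -3)
T(Q, s) = Q²
M(Y) = 1 + Y (M(Y) = 4 + (Y - 3) = 4 + (-3 + Y) = 1 + Y)
W = 48 (W = ((-2)²*(1 + 1))*6 = (4*2)*6 = 8*6 = 48)
(4*(-2) + W)² = (4*(-2) + 48)² = (-8 + 48)² = 40² = 1600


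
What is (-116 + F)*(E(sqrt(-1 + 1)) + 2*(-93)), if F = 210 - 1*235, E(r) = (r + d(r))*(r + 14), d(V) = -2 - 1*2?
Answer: 34122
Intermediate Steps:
d(V) = -4 (d(V) = -2 - 2 = -4)
E(r) = (-4 + r)*(14 + r) (E(r) = (r - 4)*(r + 14) = (-4 + r)*(14 + r))
F = -25 (F = 210 - 235 = -25)
(-116 + F)*(E(sqrt(-1 + 1)) + 2*(-93)) = (-116 - 25)*((-56 + (sqrt(-1 + 1))**2 + 10*sqrt(-1 + 1)) + 2*(-93)) = -141*((-56 + (sqrt(0))**2 + 10*sqrt(0)) - 186) = -141*((-56 + 0**2 + 10*0) - 186) = -141*((-56 + 0 + 0) - 186) = -141*(-56 - 186) = -141*(-242) = 34122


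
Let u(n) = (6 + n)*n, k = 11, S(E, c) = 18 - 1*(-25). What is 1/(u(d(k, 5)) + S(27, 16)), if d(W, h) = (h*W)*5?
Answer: 1/77318 ≈ 1.2934e-5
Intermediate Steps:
S(E, c) = 43 (S(E, c) = 18 + 25 = 43)
d(W, h) = 5*W*h (d(W, h) = (W*h)*5 = 5*W*h)
u(n) = n*(6 + n)
1/(u(d(k, 5)) + S(27, 16)) = 1/((5*11*5)*(6 + 5*11*5) + 43) = 1/(275*(6 + 275) + 43) = 1/(275*281 + 43) = 1/(77275 + 43) = 1/77318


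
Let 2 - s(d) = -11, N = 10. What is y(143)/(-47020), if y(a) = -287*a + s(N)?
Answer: 10257/11755 ≈ 0.87257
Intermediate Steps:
s(d) = 13 (s(d) = 2 - 1*(-11) = 2 + 11 = 13)
y(a) = 13 - 287*a (y(a) = -287*a + 13 = 13 - 287*a)
y(143)/(-47020) = (13 - 287*143)/(-47020) = (13 - 41041)*(-1/47020) = -41028*(-1/47020) = 10257/11755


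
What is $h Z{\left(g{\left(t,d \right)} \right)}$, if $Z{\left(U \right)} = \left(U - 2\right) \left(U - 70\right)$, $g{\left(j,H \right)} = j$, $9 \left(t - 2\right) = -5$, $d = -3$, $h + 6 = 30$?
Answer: $\frac{24680}{27} \approx 914.07$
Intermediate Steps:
$h = 24$ ($h = -6 + 30 = 24$)
$t = \frac{13}{9}$ ($t = 2 + \frac{1}{9} \left(-5\right) = 2 - \frac{5}{9} = \frac{13}{9} \approx 1.4444$)
$Z{\left(U \right)} = \left(-70 + U\right) \left(-2 + U\right)$ ($Z{\left(U \right)} = \left(-2 + U\right) \left(-70 + U\right) = \left(-70 + U\right) \left(-2 + U\right)$)
$h Z{\left(g{\left(t,d \right)} \right)} = 24 \left(140 + \left(\frac{13}{9}\right)^{2} - 104\right) = 24 \left(140 + \frac{169}{81} - 104\right) = 24 \cdot \frac{3085}{81} = \frac{24680}{27}$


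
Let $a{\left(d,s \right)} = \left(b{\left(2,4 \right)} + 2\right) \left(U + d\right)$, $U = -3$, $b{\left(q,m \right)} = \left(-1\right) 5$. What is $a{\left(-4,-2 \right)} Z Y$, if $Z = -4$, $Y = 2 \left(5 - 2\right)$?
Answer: $-504$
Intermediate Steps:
$b{\left(q,m \right)} = -5$
$a{\left(d,s \right)} = 9 - 3 d$ ($a{\left(d,s \right)} = \left(-5 + 2\right) \left(-3 + d\right) = - 3 \left(-3 + d\right) = 9 - 3 d$)
$Y = 6$ ($Y = 2 \cdot 3 = 6$)
$a{\left(-4,-2 \right)} Z Y = \left(9 - -12\right) \left(-4\right) 6 = \left(9 + 12\right) \left(-4\right) 6 = 21 \left(-4\right) 6 = \left(-84\right) 6 = -504$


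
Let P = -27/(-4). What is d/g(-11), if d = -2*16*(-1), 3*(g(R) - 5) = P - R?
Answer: 384/131 ≈ 2.9313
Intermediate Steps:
P = 27/4 (P = -27*(-1/4) = 27/4 ≈ 6.7500)
g(R) = 29/4 - R/3 (g(R) = 5 + (27/4 - R)/3 = 5 + (9/4 - R/3) = 29/4 - R/3)
d = 32 (d = -32*(-1) = 32)
d/g(-11) = 32/(29/4 - 1/3*(-11)) = 32/(29/4 + 11/3) = 32/(131/12) = 32*(12/131) = 384/131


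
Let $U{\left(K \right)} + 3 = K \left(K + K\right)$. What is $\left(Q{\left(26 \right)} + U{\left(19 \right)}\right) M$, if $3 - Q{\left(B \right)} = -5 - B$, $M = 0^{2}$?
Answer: $0$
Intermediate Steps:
$U{\left(K \right)} = -3 + 2 K^{2}$ ($U{\left(K \right)} = -3 + K \left(K + K\right) = -3 + K 2 K = -3 + 2 K^{2}$)
$M = 0$
$Q{\left(B \right)} = 8 + B$ ($Q{\left(B \right)} = 3 - \left(-5 - B\right) = 3 + \left(5 + B\right) = 8 + B$)
$\left(Q{\left(26 \right)} + U{\left(19 \right)}\right) M = \left(\left(8 + 26\right) - \left(3 - 2 \cdot 19^{2}\right)\right) 0 = \left(34 + \left(-3 + 2 \cdot 361\right)\right) 0 = \left(34 + \left(-3 + 722\right)\right) 0 = \left(34 + 719\right) 0 = 753 \cdot 0 = 0$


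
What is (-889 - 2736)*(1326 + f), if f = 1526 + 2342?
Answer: -18828250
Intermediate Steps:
f = 3868
(-889 - 2736)*(1326 + f) = (-889 - 2736)*(1326 + 3868) = -3625*5194 = -18828250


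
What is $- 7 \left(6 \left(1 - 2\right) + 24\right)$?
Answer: $-126$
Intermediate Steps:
$- 7 \left(6 \left(1 - 2\right) + 24\right) = - 7 \left(6 \left(-1\right) + 24\right) = - 7 \left(-6 + 24\right) = \left(-7\right) 18 = -126$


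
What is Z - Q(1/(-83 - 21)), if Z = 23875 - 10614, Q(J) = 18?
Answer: 13243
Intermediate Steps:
Z = 13261
Z - Q(1/(-83 - 21)) = 13261 - 1*18 = 13261 - 18 = 13243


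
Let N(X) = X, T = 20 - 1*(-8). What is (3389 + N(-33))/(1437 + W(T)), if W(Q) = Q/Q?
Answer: 1678/719 ≈ 2.3338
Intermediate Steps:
T = 28 (T = 20 + 8 = 28)
W(Q) = 1
(3389 + N(-33))/(1437 + W(T)) = (3389 - 33)/(1437 + 1) = 3356/1438 = 3356*(1/1438) = 1678/719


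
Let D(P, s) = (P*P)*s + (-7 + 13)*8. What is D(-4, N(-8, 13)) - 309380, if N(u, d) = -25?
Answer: -309732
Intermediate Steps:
D(P, s) = 48 + s*P² (D(P, s) = P²*s + 6*8 = s*P² + 48 = 48 + s*P²)
D(-4, N(-8, 13)) - 309380 = (48 - 25*(-4)²) - 309380 = (48 - 25*16) - 309380 = (48 - 400) - 309380 = -352 - 309380 = -309732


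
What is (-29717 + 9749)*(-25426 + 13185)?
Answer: 244428288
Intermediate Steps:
(-29717 + 9749)*(-25426 + 13185) = -19968*(-12241) = 244428288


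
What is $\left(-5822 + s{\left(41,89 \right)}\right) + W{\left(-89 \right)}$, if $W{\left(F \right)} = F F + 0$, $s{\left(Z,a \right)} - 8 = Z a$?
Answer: $5756$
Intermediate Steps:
$s{\left(Z,a \right)} = 8 + Z a$
$W{\left(F \right)} = F^{2}$ ($W{\left(F \right)} = F^{2} + 0 = F^{2}$)
$\left(-5822 + s{\left(41,89 \right)}\right) + W{\left(-89 \right)} = \left(-5822 + \left(8 + 41 \cdot 89\right)\right) + \left(-89\right)^{2} = \left(-5822 + \left(8 + 3649\right)\right) + 7921 = \left(-5822 + 3657\right) + 7921 = -2165 + 7921 = 5756$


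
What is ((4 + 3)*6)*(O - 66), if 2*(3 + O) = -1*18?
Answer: -3276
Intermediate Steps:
O = -12 (O = -3 + (-1*18)/2 = -3 + (½)*(-18) = -3 - 9 = -12)
((4 + 3)*6)*(O - 66) = ((4 + 3)*6)*(-12 - 66) = (7*6)*(-78) = 42*(-78) = -3276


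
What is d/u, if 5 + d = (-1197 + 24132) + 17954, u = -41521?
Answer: -40884/41521 ≈ -0.98466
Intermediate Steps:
d = 40884 (d = -5 + ((-1197 + 24132) + 17954) = -5 + (22935 + 17954) = -5 + 40889 = 40884)
d/u = 40884/(-41521) = 40884*(-1/41521) = -40884/41521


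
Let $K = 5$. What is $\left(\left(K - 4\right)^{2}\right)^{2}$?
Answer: $1$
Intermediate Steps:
$\left(\left(K - 4\right)^{2}\right)^{2} = \left(\left(5 - 4\right)^{2}\right)^{2} = \left(1^{2}\right)^{2} = 1^{2} = 1$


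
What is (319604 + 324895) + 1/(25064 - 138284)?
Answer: 72970176779/113220 ≈ 6.4450e+5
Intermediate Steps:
(319604 + 324895) + 1/(25064 - 138284) = 644499 + 1/(-113220) = 644499 - 1/113220 = 72970176779/113220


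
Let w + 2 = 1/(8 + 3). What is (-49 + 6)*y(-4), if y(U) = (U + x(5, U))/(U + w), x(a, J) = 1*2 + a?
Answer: 1419/65 ≈ 21.831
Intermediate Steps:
w = -21/11 (w = -2 + 1/(8 + 3) = -2 + 1/11 = -21/11 ≈ -1.9091)
x(a, J) = 2 + a
y(U) = (7 + U)/(-21/11 + U) (y(U) = (U + (2 + 5))/(U - 21/11) = (U + 7)/(-21/11 + U) = (7 + U)/(-21/11 + U))
(-49 + 6)*y(-4) = (-49 + 6)*(11*(7 - 4)/(-21 + 11*(-4))) = -473*3/(-21 - 44) = -473*3/(-65) = -473*(-1)*3/65 = -43*(-33/65) = 1419/65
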